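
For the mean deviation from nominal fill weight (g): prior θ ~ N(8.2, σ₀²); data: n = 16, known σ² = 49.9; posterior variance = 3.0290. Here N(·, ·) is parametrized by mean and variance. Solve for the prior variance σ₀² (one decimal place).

For the Normal–Normal model with known σ², precisions add: τ_n = τ₀ + n/σ².
So 1/σ₀² = 1/3.0290 − 16/49.9 = 0.330142 − 0.320641 = 0.009501.
Hence σ₀² = 1/0.009501 ≈ 105.3.

σ₀² = 105.3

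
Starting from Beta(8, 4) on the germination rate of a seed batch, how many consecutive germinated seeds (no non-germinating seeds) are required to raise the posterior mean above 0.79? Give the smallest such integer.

k = 8

After k germinated seeds and 0 non-germinating seeds the posterior is Beta(8+k, 4), with mean (8+k)/(8+4+k).
Set (8+k)/(12+k) > 0.79 and solve: k > (0.79·12 − 8)/(1 − 0.79) = 7.048.
The smallest integer exceeding 7.048 is 8, and checking k=8: (16)/(20) = 0.8000 > 0.79.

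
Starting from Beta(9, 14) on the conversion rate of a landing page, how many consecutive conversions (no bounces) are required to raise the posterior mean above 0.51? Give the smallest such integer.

After k conversions and 0 bounces the posterior is Beta(9+k, 14), with mean (9+k)/(9+14+k).
Set (9+k)/(23+k) > 0.51 and solve: k > (0.51·23 − 9)/(1 − 0.51) = 5.571.
The smallest integer exceeding 5.571 is 6, and checking k=6: (15)/(29) = 0.5172 > 0.51.

k = 6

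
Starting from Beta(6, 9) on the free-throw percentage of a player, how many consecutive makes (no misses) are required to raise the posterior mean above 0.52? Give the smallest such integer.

k = 4

After k makes and 0 misses the posterior is Beta(6+k, 9), with mean (6+k)/(6+9+k).
Set (6+k)/(15+k) > 0.52 and solve: k > (0.52·15 − 6)/(1 − 0.52) = 3.750.
The smallest integer exceeding 3.750 is 4, and checking k=4: (10)/(19) = 0.5263 > 0.52.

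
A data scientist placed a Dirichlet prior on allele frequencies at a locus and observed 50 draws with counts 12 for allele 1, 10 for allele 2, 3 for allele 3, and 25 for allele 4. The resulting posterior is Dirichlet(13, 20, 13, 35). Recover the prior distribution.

For a Dirichlet(α) prior with multinomial counts c, the posterior is Dirichlet(α + c) componentwise.
Subtract each count from the matching posterior parameter: 13−12=1, 20−10=10, 13−3=10, 35−25=10.

Dirichlet(1, 10, 10, 10)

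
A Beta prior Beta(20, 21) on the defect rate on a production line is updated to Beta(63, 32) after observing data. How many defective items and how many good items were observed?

43 defective items and 11 good items

Beta is conjugate to the binomial likelihood: posterior = Beta(a+s, b+f).
So s = 63 − 20 = 43 and f = 32 − 21 = 11.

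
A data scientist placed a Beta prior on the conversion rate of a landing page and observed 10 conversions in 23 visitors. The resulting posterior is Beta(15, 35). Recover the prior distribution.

Beta(5, 22)

Under Beta–binomial conjugacy the posterior parameters are (a+s, b+f).
So a = 15 − 10 = 5 and b = 35 − 13 = 22.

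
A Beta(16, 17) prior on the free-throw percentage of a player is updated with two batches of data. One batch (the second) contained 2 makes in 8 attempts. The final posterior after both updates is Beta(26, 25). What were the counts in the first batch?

8 makes and 2 misses

Because Beta–binomial updating is additive in the counts, the combined data contributed (α_post−α_prior, β_post−β_prior) successes and failures.
Total across both batches: 26−16=10 makes, 25−17=8 misses.
Subtract the second batch: 10−2=8 makes and 8−6=2 misses.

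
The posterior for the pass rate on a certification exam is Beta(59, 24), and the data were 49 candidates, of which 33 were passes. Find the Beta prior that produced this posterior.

Beta(26, 8)

A Beta(α, β) prior with s successes and f failures in binomial data gives a Beta(α+s, β+f) posterior.
Subtract the data counts: 59−33=26, 24−16=8.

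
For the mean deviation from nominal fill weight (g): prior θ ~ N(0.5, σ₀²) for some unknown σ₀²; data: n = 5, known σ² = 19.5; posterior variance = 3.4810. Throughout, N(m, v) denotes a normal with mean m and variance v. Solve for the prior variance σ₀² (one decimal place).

σ₀² = 32.4

For the Normal–Normal model with known σ², precisions add: τ_n = τ₀ + n/σ².
So 1/σ₀² = 1/3.4810 − 5/19.5 = 0.287274 − 0.256410 = 0.030864.
Hence σ₀² = 1/0.030864 ≈ 32.4.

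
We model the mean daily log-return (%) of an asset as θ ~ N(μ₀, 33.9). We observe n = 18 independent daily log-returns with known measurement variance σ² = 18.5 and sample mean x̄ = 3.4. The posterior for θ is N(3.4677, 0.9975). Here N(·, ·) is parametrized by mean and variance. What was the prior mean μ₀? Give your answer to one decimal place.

The posterior mean is a precision-weighted average: μ_n = (τ₀μ₀ + τ_data·x̄)/(τ₀+τ_data), with τ₀=1/σ₀² and τ_data=n/σ².
Here τ₀ = 1/33.9 = 0.029499 and τ_data = 18/18.5 = 0.972973, so τ_n = 1.002472.
Rearranging for μ₀: μ₀ = (μ_n·τ_n − τ_data·x̄)/τ₀ = (3.4677·1.002472 − 0.972973·3.4) / 0.029499 = 0.168164/0.029499 ≈ 5.7.

μ₀ = 5.7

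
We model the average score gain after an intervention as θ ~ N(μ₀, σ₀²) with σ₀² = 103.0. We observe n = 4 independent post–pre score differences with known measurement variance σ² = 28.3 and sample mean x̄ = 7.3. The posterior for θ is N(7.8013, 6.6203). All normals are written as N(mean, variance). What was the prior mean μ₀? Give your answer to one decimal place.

With known observation variance, the Normal–Normal posterior has precision τ_n = τ₀ + n/σ² and mean μ_n = (τ₀μ₀ + (n/σ²)x̄)/τ_n.
Here τ₀ = 1/103.0 = 0.009709 and τ_data = 4/28.3 = 0.141343, so τ_n = 0.151052.
Rearranging for μ₀: μ₀ = (μ_n·τ_n − τ_data·x̄)/τ₀ = (7.8013·0.151052 − 0.141343·7.3) / 0.009709 = 0.146598/0.009709 ≈ 15.1.

μ₀ = 15.1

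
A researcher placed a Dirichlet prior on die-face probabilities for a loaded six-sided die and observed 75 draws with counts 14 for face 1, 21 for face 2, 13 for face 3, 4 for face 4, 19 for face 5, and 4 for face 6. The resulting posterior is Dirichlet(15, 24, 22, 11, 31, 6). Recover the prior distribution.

For a Dirichlet(α) prior with multinomial counts c, the posterior is Dirichlet(α + c) componentwise.
Subtract each count from the matching posterior parameter: 15−14=1, 24−21=3, 22−13=9, 11−4=7, 31−19=12, 6−4=2.

Dirichlet(1, 3, 9, 7, 12, 2)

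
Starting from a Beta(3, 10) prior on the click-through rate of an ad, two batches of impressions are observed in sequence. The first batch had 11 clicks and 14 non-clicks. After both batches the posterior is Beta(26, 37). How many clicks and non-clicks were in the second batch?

Sequential conjugate updates are equivalent to a single update on the pooled data, so total successes = posterior α − prior α and total failures = posterior β − prior β.
Total across both batches: 26−3=23 clicks, 37−10=27 non-clicks.
Subtract the first batch: 23−11=12 clicks and 27−14=13 non-clicks.

12 clicks and 13 non-clicks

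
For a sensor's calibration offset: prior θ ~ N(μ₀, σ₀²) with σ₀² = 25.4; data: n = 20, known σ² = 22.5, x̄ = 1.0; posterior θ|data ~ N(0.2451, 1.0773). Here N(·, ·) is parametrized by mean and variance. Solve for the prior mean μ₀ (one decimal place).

μ₀ = -16.8

With known observation variance, the Normal–Normal posterior has precision τ_n = τ₀ + n/σ² and mean μ_n = (τ₀μ₀ + (n/σ²)x̄)/τ_n.
Here τ₀ = 1/25.4 = 0.039370 and τ_data = 20/22.5 = 0.888889, so τ_n = 0.928259.
Rearranging for μ₀: μ₀ = (μ_n·τ_n − τ_data·x̄)/τ₀ = (0.2451·0.928259 − 0.888889·1.0) / 0.039370 = -0.661373/0.039370 ≈ -16.8.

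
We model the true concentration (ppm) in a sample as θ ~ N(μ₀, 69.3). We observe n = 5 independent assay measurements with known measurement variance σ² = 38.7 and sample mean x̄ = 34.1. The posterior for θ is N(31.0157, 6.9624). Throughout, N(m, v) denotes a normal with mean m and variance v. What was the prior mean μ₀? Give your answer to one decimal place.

The posterior mean is a precision-weighted average: μ_n = (τ₀μ₀ + τ_data·x̄)/(τ₀+τ_data), with τ₀=1/σ₀² and τ_data=n/σ².
Here τ₀ = 1/69.3 = 0.014430 and τ_data = 5/38.7 = 0.129199, so τ_n = 0.143629.
Rearranging for μ₀: μ₀ = (μ_n·τ_n − τ_data·x̄)/τ₀ = (31.0157·0.143629 − 0.129199·34.1) / 0.014430 = 0.049068/0.014430 ≈ 3.4.

μ₀ = 3.4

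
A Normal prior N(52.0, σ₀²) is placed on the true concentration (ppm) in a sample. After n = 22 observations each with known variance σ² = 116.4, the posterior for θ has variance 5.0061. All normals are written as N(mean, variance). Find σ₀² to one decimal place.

σ₀² = 93.0

Posterior precision equals prior precision plus data precision: 1/σ_n² = 1/σ₀² + n/σ².
So 1/σ₀² = 1/5.0061 − 22/116.4 = 0.199756 − 0.189003 = 0.010753.
Hence σ₀² = 1/0.010753 ≈ 93.0.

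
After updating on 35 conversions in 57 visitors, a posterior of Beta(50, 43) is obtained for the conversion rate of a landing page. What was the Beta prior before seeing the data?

Beta(15, 21)

Under Beta–binomial conjugacy the posterior parameters are (a+s, b+f).
So a = 50 − 35 = 15 and b = 43 − 22 = 21.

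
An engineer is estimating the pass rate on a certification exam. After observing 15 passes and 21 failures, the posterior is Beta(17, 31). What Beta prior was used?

Beta(2, 10)

Under Beta–binomial conjugacy the posterior parameters are (a+s, b+f).
So a = 17 − 15 = 2 and b = 31 − 21 = 10.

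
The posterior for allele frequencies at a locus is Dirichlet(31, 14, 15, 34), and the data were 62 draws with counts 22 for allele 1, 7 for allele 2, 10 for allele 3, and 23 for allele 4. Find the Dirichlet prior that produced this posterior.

For a Dirichlet(α) prior with multinomial counts c, the posterior is Dirichlet(α + c) componentwise.
Subtract each count from the matching posterior parameter: 31−22=9, 14−7=7, 15−10=5, 34−23=11.

Dirichlet(9, 7, 5, 11)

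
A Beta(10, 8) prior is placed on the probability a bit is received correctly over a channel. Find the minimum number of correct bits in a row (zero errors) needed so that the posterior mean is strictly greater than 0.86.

After k correct bits and 0 errors the posterior is Beta(10+k, 8), with mean (10+k)/(10+8+k).
Set (10+k)/(18+k) > 0.86 and solve: k > (0.86·18 − 10)/(1 − 0.86) = 39.143.
The smallest integer exceeding 39.143 is 40, and checking k=40: (50)/(58) = 0.8621 > 0.86.

k = 40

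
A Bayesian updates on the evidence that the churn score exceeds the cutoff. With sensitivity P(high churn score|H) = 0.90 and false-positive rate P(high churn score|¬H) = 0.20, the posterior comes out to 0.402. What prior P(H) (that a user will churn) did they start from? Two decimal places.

Bayes' rule in odds form gives O(H|E) = O(H)·[P(E|H)/P(E|¬H)], hence O(H) = O(H|E)/LR.
Posterior odds = 0.402/(1−0.402) = 0.6722. LR = 0.90/0.20 = 4.5000.
Prior odds = 0.6722/4.5000 = 0.1494, so P(H) = 0.1494/(1+0.1494) ≈ 0.13.

P(H) = 0.13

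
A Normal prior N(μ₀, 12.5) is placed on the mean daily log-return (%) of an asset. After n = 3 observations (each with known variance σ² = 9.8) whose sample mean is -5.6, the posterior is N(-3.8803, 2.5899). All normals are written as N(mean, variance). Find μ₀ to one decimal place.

With known observation variance, the Normal–Normal posterior has precision τ_n = τ₀ + n/σ² and mean μ_n = (τ₀μ₀ + (n/σ²)x̄)/τ_n.
Here τ₀ = 1/12.5 = 0.080000 and τ_data = 3/9.8 = 0.306122, so τ_n = 0.386122.
Rearranging for μ₀: μ₀ = (μ_n·τ_n − τ_data·x̄)/τ₀ = (-3.8803·0.386122 − 0.306122·-5.6) / 0.080000 = 0.216014/0.080000 ≈ 2.7.

μ₀ = 2.7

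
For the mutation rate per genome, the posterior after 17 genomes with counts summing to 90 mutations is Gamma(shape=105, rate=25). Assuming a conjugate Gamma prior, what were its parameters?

A Gamma(α, β) prior (rate parametrization) on a Poisson rate with n observations summing to S gives posterior Gamma(α+S, β+n).
So α = 105 − 90 = 15 and β = 25 − 17 = 8.

Gamma(shape=15, rate=8)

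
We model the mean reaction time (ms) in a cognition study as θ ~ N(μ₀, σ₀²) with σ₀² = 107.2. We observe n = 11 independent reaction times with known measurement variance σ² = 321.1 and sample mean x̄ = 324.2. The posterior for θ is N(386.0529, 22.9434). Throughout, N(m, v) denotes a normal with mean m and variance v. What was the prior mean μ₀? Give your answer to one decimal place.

μ₀ = 613.2

The posterior mean is a precision-weighted average: μ_n = (τ₀μ₀ + τ_data·x̄)/(τ₀+τ_data), with τ₀=1/σ₀² and τ_data=n/σ².
Here τ₀ = 1/107.2 = 0.009328 and τ_data = 11/321.1 = 0.034257, so τ_n = 0.043585.
Rearranging for μ₀: μ₀ = (μ_n·τ_n − τ_data·x̄)/τ₀ = (386.0529·0.043585 − 0.034257·324.2) / 0.009328 = 5.719996/0.009328 ≈ 613.2.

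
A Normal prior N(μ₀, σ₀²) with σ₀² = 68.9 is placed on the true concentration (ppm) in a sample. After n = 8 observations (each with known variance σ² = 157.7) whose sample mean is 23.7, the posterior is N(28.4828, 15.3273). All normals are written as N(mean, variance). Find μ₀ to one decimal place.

The posterior mean is a precision-weighted average: μ_n = (τ₀μ₀ + τ_data·x̄)/(τ₀+τ_data), with τ₀=1/σ₀² and τ_data=n/σ².
Here τ₀ = 1/68.9 = 0.014514 and τ_data = 8/157.7 = 0.050729, so τ_n = 0.065243.
Rearranging for μ₀: μ₀ = (μ_n·τ_n − τ_data·x̄)/τ₀ = (28.4828·0.065243 − 0.050729·23.7) / 0.014514 = 0.656026/0.014514 ≈ 45.2.

μ₀ = 45.2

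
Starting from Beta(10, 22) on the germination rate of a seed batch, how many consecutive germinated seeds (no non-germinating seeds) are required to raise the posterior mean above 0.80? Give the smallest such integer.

k = 79

After k germinated seeds and 0 non-germinating seeds the posterior is Beta(10+k, 22), with mean (10+k)/(10+22+k).
Set (10+k)/(32+k) > 0.80 and solve: k > (0.80·32 − 10)/(1 − 0.80) = 78.000.
The smallest integer exceeding 78.000 is 79.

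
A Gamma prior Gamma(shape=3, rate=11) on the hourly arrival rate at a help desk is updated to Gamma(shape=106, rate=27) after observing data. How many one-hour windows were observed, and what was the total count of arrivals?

A Gamma(α, β) prior (rate parametrization) on a Poisson rate with n observations summing to S gives posterior Gamma(α+S, β+n).
Matching: Σxᵢ = 106 − 3 = 103 and n = 27 − 11 = 16.

n = 16 one-hour windows with total 103 arrivals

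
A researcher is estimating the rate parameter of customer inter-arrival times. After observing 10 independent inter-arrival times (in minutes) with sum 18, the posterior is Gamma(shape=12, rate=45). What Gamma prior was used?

Gamma–exponential conjugacy: posterior shape = α + n, posterior rate = β + Σtᵢ.
So α = 12 − 10 = 2 and β = 45 − 18 = 27.

Gamma(shape=2, rate=27)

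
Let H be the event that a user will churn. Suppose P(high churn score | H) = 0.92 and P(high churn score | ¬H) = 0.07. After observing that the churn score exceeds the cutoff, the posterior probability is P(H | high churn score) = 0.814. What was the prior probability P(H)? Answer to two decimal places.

In odds form, posterior odds = prior odds × likelihood ratio, so prior odds = posterior odds ÷ LR.
Posterior odds = 0.814/(1−0.814) = 4.3763. LR = 0.92/0.07 = 13.1429.
Prior odds = 4.3763/13.1429 = 0.3330, so P(H) = 0.3330/(1+0.3330) ≈ 0.25.

P(H) = 0.25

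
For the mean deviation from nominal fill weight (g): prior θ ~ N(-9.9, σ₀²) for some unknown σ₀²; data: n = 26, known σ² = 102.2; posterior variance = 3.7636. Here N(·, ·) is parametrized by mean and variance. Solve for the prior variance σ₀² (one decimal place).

σ₀² = 88.5

For the Normal–Normal model with known σ², precisions add: τ_n = τ₀ + n/σ².
So 1/σ₀² = 1/3.7636 − 26/102.2 = 0.265703 − 0.254403 = 0.011300.
Hence σ₀² = 1/0.011300 ≈ 88.5.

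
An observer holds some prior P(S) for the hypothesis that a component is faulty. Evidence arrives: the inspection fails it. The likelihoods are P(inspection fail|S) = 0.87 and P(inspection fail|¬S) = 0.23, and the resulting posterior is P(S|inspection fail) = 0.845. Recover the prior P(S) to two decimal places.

P(S) = 0.59

Bayes' rule in odds form gives O(S|E) = O(S)·[P(E|S)/P(E|¬S)], hence O(S) = O(S|E)/LR.
Posterior odds = 0.845/(1−0.845) = 5.4516. LR = 0.87/0.23 = 3.7826.
Prior odds = 5.4516/3.7826 = 1.4412, so P(S) = 1.4412/(1+1.4412) ≈ 0.59.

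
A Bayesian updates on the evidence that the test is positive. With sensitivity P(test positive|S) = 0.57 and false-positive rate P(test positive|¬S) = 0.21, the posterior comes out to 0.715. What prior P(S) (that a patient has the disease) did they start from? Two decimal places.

In odds form, posterior odds = prior odds × likelihood ratio, so prior odds = posterior odds ÷ LR.
Posterior odds = 0.715/(1−0.715) = 2.5088. LR = 0.57/0.21 = 2.7143.
Prior odds = 2.5088/2.7143 = 0.9243, so P(S) = 0.9243/(1+0.9243) ≈ 0.48.

P(S) = 0.48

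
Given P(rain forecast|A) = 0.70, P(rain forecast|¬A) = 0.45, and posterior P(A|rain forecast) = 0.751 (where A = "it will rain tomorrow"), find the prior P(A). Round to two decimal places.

In odds form, posterior odds = prior odds × likelihood ratio, so prior odds = posterior odds ÷ LR.
Posterior odds = 0.751/(1−0.751) = 3.0161. LR = 0.70/0.45 = 1.5556.
Prior odds = 3.0161/1.5556 = 1.9389, so P(A) = 1.9389/(1+1.9389) ≈ 0.66.

P(A) = 0.66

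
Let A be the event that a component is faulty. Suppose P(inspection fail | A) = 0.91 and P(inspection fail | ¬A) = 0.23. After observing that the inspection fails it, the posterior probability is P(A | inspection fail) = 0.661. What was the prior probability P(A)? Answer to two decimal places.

P(A) = 0.33

Bayes' rule in odds form gives O(A|E) = O(A)·[P(E|A)/P(E|¬A)], hence O(A) = O(A|E)/LR.
Posterior odds = 0.661/(1−0.661) = 1.9499. LR = 0.91/0.23 = 3.9565.
Prior odds = 1.9499/3.9565 = 0.4928, so P(A) = 0.4928/(1+0.4928) ≈ 0.33.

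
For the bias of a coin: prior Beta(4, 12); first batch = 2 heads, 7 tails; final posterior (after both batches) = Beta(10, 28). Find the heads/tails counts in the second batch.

Because Beta–binomial updating is additive in the counts, the combined data contributed (α_post−α_prior, β_post−β_prior) successes and failures.
Total across both batches: 10−4=6 heads, 28−12=16 tails.
Subtract the first batch: 6−2=4 heads and 16−7=9 tails.

4 heads and 9 tails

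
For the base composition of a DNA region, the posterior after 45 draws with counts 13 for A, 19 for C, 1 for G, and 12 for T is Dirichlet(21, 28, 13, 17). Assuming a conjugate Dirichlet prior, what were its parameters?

Dirichlet(8, 9, 12, 5)

For a Dirichlet(α) prior with multinomial counts c, the posterior is Dirichlet(α + c) componentwise.
Subtract each count from the matching posterior parameter: 21−13=8, 28−19=9, 13−1=12, 17−12=5.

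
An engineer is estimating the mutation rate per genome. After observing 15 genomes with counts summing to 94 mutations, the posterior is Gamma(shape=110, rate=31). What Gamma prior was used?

Gamma(shape=16, rate=16)

Gamma–Poisson conjugacy: posterior shape = α + Σxᵢ, posterior rate = β + n.
So α = 110 − 94 = 16 and β = 31 − 15 = 16.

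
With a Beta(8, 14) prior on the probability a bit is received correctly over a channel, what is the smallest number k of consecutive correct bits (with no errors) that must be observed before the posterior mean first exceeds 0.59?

k = 13

After k correct bits and 0 errors the posterior is Beta(8+k, 14), with mean (8+k)/(8+14+k).
Set (8+k)/(22+k) > 0.59 and solve: k > (0.59·22 − 8)/(1 − 0.59) = 12.146.
The smallest integer exceeding 12.146 is 13.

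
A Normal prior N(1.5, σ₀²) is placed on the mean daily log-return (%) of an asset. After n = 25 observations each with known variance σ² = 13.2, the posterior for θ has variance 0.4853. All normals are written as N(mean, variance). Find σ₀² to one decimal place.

σ₀² = 6.0

For the Normal–Normal model with known σ², precisions add: τ_n = τ₀ + n/σ².
So 1/σ₀² = 1/0.4853 − 25/13.2 = 2.060581 − 1.893939 = 0.166642.
Hence σ₀² = 1/0.166642 ≈ 6.0.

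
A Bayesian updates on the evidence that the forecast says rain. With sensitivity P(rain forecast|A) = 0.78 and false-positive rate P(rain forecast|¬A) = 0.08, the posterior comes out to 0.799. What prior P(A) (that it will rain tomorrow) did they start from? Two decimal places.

P(A) = 0.29

In odds form, posterior odds = prior odds × likelihood ratio, so prior odds = posterior odds ÷ LR.
Posterior odds = 0.799/(1−0.799) = 3.9751. LR = 0.78/0.08 = 9.7500.
Prior odds = 3.9751/9.7500 = 0.4077, so P(A) = 0.4077/(1+0.4077) ≈ 0.29.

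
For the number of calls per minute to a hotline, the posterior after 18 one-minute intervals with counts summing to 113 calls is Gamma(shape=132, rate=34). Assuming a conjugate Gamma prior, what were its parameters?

Gamma(shape=19, rate=16)

A Gamma(α, β) prior (rate parametrization) on a Poisson rate with n observations summing to S gives posterior Gamma(α+S, β+n).
So α = 132 − 113 = 19 and β = 34 − 18 = 16.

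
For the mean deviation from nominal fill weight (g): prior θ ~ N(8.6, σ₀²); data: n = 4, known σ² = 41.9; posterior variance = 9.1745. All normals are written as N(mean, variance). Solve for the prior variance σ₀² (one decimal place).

For the Normal–Normal model with known σ², precisions add: τ_n = τ₀ + n/σ².
So 1/σ₀² = 1/9.1745 − 4/41.9 = 0.108998 − 0.095465 = 0.013533.
Hence σ₀² = 1/0.013533 ≈ 73.9.

σ₀² = 73.9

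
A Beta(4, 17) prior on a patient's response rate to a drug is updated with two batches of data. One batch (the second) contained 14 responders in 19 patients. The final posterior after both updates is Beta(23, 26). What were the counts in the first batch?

5 responders and 4 non-responders

Sequential conjugate updates are equivalent to a single update on the pooled data, so total successes = posterior α − prior α and total failures = posterior β − prior β.
Total across both batches: 23−4=19 responders, 26−17=9 non-responders.
Subtract the second batch: 19−14=5 responders and 9−5=4 non-responders.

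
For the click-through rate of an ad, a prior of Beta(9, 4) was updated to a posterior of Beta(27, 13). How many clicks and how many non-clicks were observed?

18 clicks and 9 non-clicks

A Beta(α, β) prior with s successes and f failures in binomial data gives a Beta(α+s, β+f) posterior.
Match parameters: s=27−9=18, f=13−4=9.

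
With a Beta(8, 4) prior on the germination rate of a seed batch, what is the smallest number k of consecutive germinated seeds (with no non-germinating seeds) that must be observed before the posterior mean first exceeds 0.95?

k = 69

After k germinated seeds and 0 non-germinating seeds the posterior is Beta(8+k, 4), with mean (8+k)/(8+4+k).
Set (8+k)/(12+k) > 0.95 and solve: k > (0.95·12 − 8)/(1 − 0.95) = 68.000.
The smallest integer exceeding 68.000 is 69, and checking k=69: (77)/(81) = 0.9506 > 0.95.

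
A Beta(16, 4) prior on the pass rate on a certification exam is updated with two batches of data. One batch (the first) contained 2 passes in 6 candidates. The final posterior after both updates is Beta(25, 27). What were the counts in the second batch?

7 passes and 19 failures

Because Beta–binomial updating is additive in the counts, the combined data contributed (α_post−α_prior, β_post−β_prior) successes and failures.
Total across both batches: 25−16=9 passes, 27−4=23 failures.
Subtract the first batch: 9−2=7 passes and 23−4=19 failures.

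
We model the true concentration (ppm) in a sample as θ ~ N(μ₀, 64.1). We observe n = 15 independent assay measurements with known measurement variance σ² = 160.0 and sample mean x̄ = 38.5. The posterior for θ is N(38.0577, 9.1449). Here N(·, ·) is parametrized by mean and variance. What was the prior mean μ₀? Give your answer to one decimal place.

With known observation variance, the Normal–Normal posterior has precision τ_n = τ₀ + n/σ² and mean μ_n = (τ₀μ₀ + (n/σ²)x̄)/τ_n.
Here τ₀ = 1/64.1 = 0.015601 and τ_data = 15/160.0 = 0.093750, so τ_n = 0.109351.
Rearranging for μ₀: μ₀ = (μ_n·τ_n − τ_data·x̄)/τ₀ = (38.0577·0.109351 − 0.093750·38.5) / 0.015601 = 0.552273/0.015601 ≈ 35.4.

μ₀ = 35.4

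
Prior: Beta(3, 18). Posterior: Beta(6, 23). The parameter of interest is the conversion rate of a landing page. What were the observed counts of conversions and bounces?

Beta is conjugate to the binomial likelihood: posterior = Beta(a+s, b+f).
So s = 6 − 3 = 3 and f = 23 − 18 = 5.

3 conversions and 5 bounces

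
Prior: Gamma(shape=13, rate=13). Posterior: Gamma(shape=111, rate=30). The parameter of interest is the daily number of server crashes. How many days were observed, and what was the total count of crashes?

Gamma–Poisson conjugacy: posterior shape = α + Σxᵢ, posterior rate = β + n.
Matching: Σxᵢ = 111 − 13 = 98 and n = 30 − 13 = 17.

n = 17 days with total 98 crashes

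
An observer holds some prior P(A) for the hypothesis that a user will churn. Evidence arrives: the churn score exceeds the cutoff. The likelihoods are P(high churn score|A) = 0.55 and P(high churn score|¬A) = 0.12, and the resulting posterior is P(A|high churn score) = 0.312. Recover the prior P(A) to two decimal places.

P(A) = 0.09

Bayes' rule in odds form gives O(A|E) = O(A)·[P(E|A)/P(E|¬A)], hence O(A) = O(A|E)/LR.
Posterior odds = 0.312/(1−0.312) = 0.4535. LR = 0.55/0.12 = 4.5833.
Prior odds = 0.4535/4.5833 = 0.0989, so P(A) = 0.0989/(1+0.0989) ≈ 0.09.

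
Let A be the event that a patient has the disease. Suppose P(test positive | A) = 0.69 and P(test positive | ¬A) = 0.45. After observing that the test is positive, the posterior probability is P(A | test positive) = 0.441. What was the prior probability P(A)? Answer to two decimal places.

P(A) = 0.34

Bayes' rule in odds form gives O(A|E) = O(A)·[P(E|A)/P(E|¬A)], hence O(A) = O(A|E)/LR.
Posterior odds = 0.441/(1−0.441) = 0.7889. LR = 0.69/0.45 = 1.5333.
Prior odds = 0.7889/1.5333 = 0.5145, so P(A) = 0.5145/(1+0.5145) ≈ 0.34.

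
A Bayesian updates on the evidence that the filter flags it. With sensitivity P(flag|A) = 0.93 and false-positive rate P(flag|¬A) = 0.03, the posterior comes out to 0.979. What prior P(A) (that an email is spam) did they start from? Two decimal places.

P(A) = 0.60

Bayes' rule in odds form gives O(A|E) = O(A)·[P(E|A)/P(E|¬A)], hence O(A) = O(A|E)/LR.
Posterior odds = 0.979/(1−0.979) = 46.6190. LR = 0.93/0.03 = 31.0000.
Prior odds = 46.6190/31.0000 = 1.5038, so P(A) = 1.5038/(1+1.5038) ≈ 0.60.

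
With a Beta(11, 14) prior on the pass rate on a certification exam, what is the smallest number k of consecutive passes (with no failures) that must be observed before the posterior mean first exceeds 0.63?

After k passes and 0 failures the posterior is Beta(11+k, 14), with mean (11+k)/(11+14+k).
Set (11+k)/(25+k) > 0.63 and solve: k > (0.63·25 − 11)/(1 − 0.63) = 12.838.
The smallest integer exceeding 12.838 is 13.

k = 13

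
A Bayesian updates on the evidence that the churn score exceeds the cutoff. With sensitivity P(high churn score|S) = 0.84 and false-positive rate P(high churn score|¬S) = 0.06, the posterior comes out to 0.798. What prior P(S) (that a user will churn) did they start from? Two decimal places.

In odds form, posterior odds = prior odds × likelihood ratio, so prior odds = posterior odds ÷ LR.
Posterior odds = 0.798/(1−0.798) = 3.9505. LR = 0.84/0.06 = 14.0000.
Prior odds = 3.9505/14.0000 = 0.2822, so P(S) = 0.2822/(1+0.2822) ≈ 0.22.

P(S) = 0.22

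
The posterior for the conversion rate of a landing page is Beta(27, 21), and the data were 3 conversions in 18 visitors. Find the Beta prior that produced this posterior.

A Beta(α, β) prior with s successes and f failures in binomial data gives a Beta(α+s, β+f) posterior.
So α = 27 − 3 = 24 and β = 21 − 15 = 6.

Beta(24, 6)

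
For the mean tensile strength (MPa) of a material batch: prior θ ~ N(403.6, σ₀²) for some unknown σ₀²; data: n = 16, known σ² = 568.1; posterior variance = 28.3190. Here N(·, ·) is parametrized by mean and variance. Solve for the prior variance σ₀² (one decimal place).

Posterior precision equals prior precision plus data precision: 1/σ_n² = 1/σ₀² + n/σ².
So 1/σ₀² = 1/28.3190 − 16/568.1 = 0.035312 − 0.028164 = 0.007148.
Hence σ₀² = 1/0.007148 ≈ 139.9.

σ₀² = 139.9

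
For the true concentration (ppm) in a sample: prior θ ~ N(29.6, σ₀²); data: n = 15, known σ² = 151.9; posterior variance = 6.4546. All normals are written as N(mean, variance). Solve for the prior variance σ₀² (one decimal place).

σ₀² = 17.8

For the Normal–Normal model with known σ², precisions add: τ_n = τ₀ + n/σ².
So 1/σ₀² = 1/6.4546 − 15/151.9 = 0.154928 − 0.098749 = 0.056179.
Hence σ₀² = 1/0.056179 ≈ 17.8.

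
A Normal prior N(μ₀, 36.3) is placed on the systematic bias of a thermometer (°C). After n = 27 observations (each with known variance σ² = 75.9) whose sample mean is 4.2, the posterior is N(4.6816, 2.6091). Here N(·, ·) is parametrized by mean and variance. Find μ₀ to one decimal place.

μ₀ = 10.9

The posterior mean is a precision-weighted average: μ_n = (τ₀μ₀ + τ_data·x̄)/(τ₀+τ_data), with τ₀=1/σ₀² and τ_data=n/σ².
Here τ₀ = 1/36.3 = 0.027548 and τ_data = 27/75.9 = 0.355731, so τ_n = 0.383279.
Rearranging for μ₀: μ₀ = (μ_n·τ_n − τ_data·x̄)/τ₀ = (4.6816·0.383279 − 0.355731·4.2) / 0.027548 = 0.300289/0.027548 ≈ 10.9.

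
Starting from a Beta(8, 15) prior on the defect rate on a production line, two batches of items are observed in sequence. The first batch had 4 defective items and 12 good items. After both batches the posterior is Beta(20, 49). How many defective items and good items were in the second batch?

Sequential conjugate updates are equivalent to a single update on the pooled data, so total successes = posterior α − prior α and total failures = posterior β − prior β.
Total across both batches: 20−8=12 defective items, 49−15=34 good items.
Subtract the first batch: 12−4=8 defective items and 34−12=22 good items.

8 defective items and 22 good items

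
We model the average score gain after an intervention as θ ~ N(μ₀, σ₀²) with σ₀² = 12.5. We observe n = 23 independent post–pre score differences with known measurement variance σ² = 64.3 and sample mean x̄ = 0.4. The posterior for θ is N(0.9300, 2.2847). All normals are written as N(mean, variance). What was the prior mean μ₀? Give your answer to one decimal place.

With known observation variance, the Normal–Normal posterior has precision τ_n = τ₀ + n/σ² and mean μ_n = (τ₀μ₀ + (n/σ²)x̄)/τ_n.
Here τ₀ = 1/12.5 = 0.080000 and τ_data = 23/64.3 = 0.357698, so τ_n = 0.437698.
Rearranging for μ₀: μ₀ = (μ_n·τ_n − τ_data·x̄)/τ₀ = (0.9300·0.437698 − 0.357698·0.4) / 0.080000 = 0.263980/0.080000 ≈ 3.3.

μ₀ = 3.3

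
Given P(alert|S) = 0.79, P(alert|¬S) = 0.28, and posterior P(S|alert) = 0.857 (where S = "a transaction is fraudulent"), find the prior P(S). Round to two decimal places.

P(S) = 0.68

Bayes' rule in odds form gives O(S|E) = O(S)·[P(E|S)/P(E|¬S)], hence O(S) = O(S|E)/LR.
Posterior odds = 0.857/(1−0.857) = 5.9930. LR = 0.79/0.28 = 2.8214.
Prior odds = 5.9930/2.8214 = 2.1241, so P(S) = 2.1241/(1+2.1241) ≈ 0.68.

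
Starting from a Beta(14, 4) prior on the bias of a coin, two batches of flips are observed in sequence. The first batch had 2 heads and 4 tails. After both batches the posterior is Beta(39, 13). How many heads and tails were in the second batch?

Sequential conjugate updates are equivalent to a single update on the pooled data, so total successes = posterior α − prior α and total failures = posterior β − prior β.
Total across both batches: 39−14=25 heads, 13−4=9 tails.
Subtract the first batch: 25−2=23 heads and 9−4=5 tails.

23 heads and 5 tails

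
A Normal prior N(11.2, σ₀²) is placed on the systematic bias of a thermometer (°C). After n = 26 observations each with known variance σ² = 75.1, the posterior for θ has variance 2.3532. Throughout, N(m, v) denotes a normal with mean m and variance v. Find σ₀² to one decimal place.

Posterior precision equals prior precision plus data precision: 1/σ_n² = 1/σ₀² + n/σ².
So 1/σ₀² = 1/2.3532 − 26/75.1 = 0.424953 − 0.346205 = 0.078748.
Hence σ₀² = 1/0.078748 ≈ 12.7.

σ₀² = 12.7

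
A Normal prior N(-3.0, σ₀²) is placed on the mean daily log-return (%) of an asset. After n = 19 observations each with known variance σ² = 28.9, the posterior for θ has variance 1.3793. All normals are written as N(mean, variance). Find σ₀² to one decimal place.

σ₀² = 14.8

Posterior precision equals prior precision plus data precision: 1/σ_n² = 1/σ₀² + n/σ².
So 1/σ₀² = 1/1.3793 − 19/28.9 = 0.725005 − 0.657439 = 0.067566.
Hence σ₀² = 1/0.067566 ≈ 14.8.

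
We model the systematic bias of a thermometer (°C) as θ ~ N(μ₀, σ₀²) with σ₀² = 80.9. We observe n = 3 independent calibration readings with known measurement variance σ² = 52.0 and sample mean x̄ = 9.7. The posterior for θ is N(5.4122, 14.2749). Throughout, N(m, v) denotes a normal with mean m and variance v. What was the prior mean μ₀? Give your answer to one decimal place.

The posterior mean is a precision-weighted average: μ_n = (τ₀μ₀ + τ_data·x̄)/(τ₀+τ_data), with τ₀=1/σ₀² and τ_data=n/σ².
Here τ₀ = 1/80.9 = 0.012361 and τ_data = 3/52.0 = 0.057692, so τ_n = 0.070053.
Rearranging for μ₀: μ₀ = (μ_n·τ_n − τ_data·x̄)/τ₀ = (5.4122·0.070053 − 0.057692·9.7) / 0.012361 = -0.180472/0.012361 ≈ -14.6.

μ₀ = -14.6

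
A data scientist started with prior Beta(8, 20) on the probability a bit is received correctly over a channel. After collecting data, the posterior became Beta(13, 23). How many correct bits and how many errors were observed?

5 correct bits and 3 errors

Beta is conjugate to the binomial likelihood: posterior = Beta(a+s, b+f).
So s = 13 − 8 = 5 and f = 23 − 20 = 3.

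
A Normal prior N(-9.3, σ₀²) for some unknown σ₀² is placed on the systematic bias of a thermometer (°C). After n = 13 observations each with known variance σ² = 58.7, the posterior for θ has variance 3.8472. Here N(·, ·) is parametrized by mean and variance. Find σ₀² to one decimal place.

σ₀² = 26.0

For the Normal–Normal model with known σ², precisions add: τ_n = τ₀ + n/σ².
So 1/σ₀² = 1/3.8472 − 13/58.7 = 0.259929 − 0.221465 = 0.038464.
Hence σ₀² = 1/0.038464 ≈ 26.0.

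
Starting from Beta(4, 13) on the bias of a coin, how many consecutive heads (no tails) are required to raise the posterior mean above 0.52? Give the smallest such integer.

k = 11

After k heads and 0 tails the posterior is Beta(4+k, 13), with mean (4+k)/(4+13+k).
Set (4+k)/(17+k) > 0.52 and solve: k > (0.52·17 − 4)/(1 − 0.52) = 10.083.
The smallest integer exceeding 10.083 is 11, and checking k=11: (15)/(28) = 0.5357 > 0.52.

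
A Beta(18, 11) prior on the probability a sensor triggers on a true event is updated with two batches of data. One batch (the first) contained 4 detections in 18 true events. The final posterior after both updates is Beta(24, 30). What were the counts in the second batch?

Sequential conjugate updates are equivalent to a single update on the pooled data, so total successes = posterior α − prior α and total failures = posterior β − prior β.
Total across both batches: 24−18=6 detections, 30−11=19 misses.
Subtract the first batch: 6−4=2 detections and 19−14=5 misses.

2 detections and 5 misses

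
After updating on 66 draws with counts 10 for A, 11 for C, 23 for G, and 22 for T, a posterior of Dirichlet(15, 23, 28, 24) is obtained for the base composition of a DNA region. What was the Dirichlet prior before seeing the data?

For a Dirichlet(α) prior with multinomial counts c, the posterior is Dirichlet(α + c) componentwise.
Subtract each count from the matching posterior parameter: 15−10=5, 23−11=12, 28−23=5, 24−22=2.

Dirichlet(5, 12, 5, 2)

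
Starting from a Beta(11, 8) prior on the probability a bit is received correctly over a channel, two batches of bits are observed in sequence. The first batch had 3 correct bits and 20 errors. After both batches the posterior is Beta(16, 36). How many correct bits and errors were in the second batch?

2 correct bits and 8 errors

Sequential conjugate updates are equivalent to a single update on the pooled data, so total successes = posterior α − prior α and total failures = posterior β − prior β.
Total across both batches: 16−11=5 correct bits, 36−8=28 errors.
Subtract the first batch: 5−3=2 correct bits and 28−20=8 errors.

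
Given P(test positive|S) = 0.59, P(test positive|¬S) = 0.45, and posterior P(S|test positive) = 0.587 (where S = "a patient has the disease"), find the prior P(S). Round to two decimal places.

Bayes' rule in odds form gives O(S|E) = O(S)·[P(E|S)/P(E|¬S)], hence O(S) = O(S|E)/LR.
Posterior odds = 0.587/(1−0.587) = 1.4213. LR = 0.59/0.45 = 1.3111.
Prior odds = 1.4213/1.3111 = 1.0841, so P(S) = 1.0841/(1+1.0841) ≈ 0.52.

P(S) = 0.52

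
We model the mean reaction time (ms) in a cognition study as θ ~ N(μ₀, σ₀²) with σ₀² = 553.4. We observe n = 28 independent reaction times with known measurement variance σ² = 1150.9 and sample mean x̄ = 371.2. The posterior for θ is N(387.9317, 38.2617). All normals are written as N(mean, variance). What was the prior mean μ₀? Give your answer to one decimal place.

μ₀ = 613.2

The posterior mean is a precision-weighted average: μ_n = (τ₀μ₀ + τ_data·x̄)/(τ₀+τ_data), with τ₀=1/σ₀² and τ_data=n/σ².
Here τ₀ = 1/553.4 = 0.001807 and τ_data = 28/1150.9 = 0.024329, so τ_n = 0.026136.
Rearranging for μ₀: μ₀ = (μ_n·τ_n − τ_data·x̄)/τ₀ = (387.9317·0.026136 − 0.024329·371.2) / 0.001807 = 1.108058/0.001807 ≈ 613.2.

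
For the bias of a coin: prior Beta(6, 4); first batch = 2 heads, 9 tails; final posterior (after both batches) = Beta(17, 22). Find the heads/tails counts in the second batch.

9 heads and 9 tails

Because Beta–binomial updating is additive in the counts, the combined data contributed (α_post−α_prior, β_post−β_prior) successes and failures.
Total across both batches: 17−6=11 heads, 22−4=18 tails.
Subtract the first batch: 11−2=9 heads and 18−9=9 tails.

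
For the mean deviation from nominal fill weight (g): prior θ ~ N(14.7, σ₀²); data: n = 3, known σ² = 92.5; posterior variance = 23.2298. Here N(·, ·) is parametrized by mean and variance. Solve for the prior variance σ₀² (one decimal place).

σ₀² = 94.2

Posterior precision equals prior precision plus data precision: 1/σ_n² = 1/σ₀² + n/σ².
So 1/σ₀² = 1/23.2298 − 3/92.5 = 0.043048 − 0.032432 = 0.010616.
Hence σ₀² = 1/0.010616 ≈ 94.2.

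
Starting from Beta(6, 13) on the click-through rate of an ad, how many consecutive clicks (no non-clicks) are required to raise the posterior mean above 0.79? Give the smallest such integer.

After k clicks and 0 non-clicks the posterior is Beta(6+k, 13), with mean (6+k)/(6+13+k).
Set (6+k)/(19+k) > 0.79 and solve: k > (0.79·19 − 6)/(1 − 0.79) = 42.905.
The smallest integer exceeding 42.905 is 43.

k = 43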